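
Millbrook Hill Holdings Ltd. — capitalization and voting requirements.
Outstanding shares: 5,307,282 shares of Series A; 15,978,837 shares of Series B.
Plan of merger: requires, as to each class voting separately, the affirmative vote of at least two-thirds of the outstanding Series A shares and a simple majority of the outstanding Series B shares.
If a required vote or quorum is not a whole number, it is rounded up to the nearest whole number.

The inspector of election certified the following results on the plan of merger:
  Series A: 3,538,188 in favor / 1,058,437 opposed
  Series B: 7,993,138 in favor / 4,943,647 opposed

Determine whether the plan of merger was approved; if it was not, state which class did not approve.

Approved — every class gave the required vote.

Series A: 2/3 of 5307282 = 3538188; 3,538,188 required, 3,538,188 in favor — approved.
Series B: a majority of 15978837 is 7989419; 7,989,419 required, 7,993,138 in favor — approved.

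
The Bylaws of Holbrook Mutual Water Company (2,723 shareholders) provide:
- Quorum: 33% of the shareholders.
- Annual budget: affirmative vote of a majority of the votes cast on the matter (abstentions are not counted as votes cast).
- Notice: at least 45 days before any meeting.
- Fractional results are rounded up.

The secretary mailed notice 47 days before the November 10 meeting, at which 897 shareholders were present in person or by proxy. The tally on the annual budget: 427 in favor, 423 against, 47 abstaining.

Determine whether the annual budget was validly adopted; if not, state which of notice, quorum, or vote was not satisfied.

Invalid — quorum requirement not satisfied.

Notice: 47 days given; 45 required. Satisfied.
Quorum: 33% of 2,723 = 898.59, rounded up to 899; 897 present. Not satisfied.
Vote: requires a majority of the votes cast (897 − 47 abstaining = 850); a majority of 850 is 426, so 426 needed; 427 in favor. Satisfied.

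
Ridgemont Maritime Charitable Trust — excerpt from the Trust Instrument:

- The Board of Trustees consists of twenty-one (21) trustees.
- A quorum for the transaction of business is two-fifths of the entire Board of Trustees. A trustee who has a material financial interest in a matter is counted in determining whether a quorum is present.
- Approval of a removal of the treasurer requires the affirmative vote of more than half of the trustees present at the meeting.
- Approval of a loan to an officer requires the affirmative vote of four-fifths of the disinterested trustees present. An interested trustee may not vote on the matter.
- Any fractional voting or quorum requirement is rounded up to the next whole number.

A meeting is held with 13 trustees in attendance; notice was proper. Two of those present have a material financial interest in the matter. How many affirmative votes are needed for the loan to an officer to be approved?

9

The loan to an officer requires four-fifths of the disinterested trustees present (13 − 2 = 11).
4/5 of 11 = 8.80, rounded up to 9.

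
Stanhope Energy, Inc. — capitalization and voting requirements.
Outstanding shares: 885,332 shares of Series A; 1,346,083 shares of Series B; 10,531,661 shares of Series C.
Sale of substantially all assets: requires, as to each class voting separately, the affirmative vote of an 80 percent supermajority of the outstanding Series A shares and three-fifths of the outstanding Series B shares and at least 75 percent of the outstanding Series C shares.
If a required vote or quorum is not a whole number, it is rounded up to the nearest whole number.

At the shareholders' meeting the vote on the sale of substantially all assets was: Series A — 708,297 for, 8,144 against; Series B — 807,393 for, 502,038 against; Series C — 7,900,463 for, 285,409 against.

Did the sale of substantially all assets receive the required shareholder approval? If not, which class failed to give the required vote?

Series A: 4/5 of 885332 = 708265.60, rounded up to 708266; 708,266 required, 708,297 in favor — approved.
Series B: 3/5 of 1346083 = 807649.80, rounded up to 807650; 807,650 required, 807,393 in favor — not approved.
Series C: 3/4 of 10531661 = 7898745.75, rounded up to 7898746; 7,898,746 required, 7,900,463 in favor — approved.

Not approved — the Series B shares did not give the required vote.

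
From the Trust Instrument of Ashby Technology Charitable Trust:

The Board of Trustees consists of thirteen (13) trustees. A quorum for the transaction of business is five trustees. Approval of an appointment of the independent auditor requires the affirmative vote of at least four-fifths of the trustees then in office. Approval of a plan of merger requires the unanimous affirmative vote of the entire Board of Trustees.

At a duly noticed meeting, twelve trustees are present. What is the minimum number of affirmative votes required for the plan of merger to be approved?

The plan of merger requires the unanimous vote of the entire Board of Trustees (13).
Unanimous means all 13.
(Only 12 can vote, so the plan of merger cannot pass at this meeting, but the required vote is still 13.)

13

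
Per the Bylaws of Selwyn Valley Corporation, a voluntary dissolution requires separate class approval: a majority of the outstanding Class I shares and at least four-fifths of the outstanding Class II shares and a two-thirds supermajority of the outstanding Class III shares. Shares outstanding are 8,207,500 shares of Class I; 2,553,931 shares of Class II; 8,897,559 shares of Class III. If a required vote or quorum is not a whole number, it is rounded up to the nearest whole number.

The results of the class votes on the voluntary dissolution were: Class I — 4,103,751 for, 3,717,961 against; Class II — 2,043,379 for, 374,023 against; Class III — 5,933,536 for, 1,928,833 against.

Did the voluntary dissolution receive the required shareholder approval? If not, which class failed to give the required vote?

Approved — every class gave the required vote.

Class I: a majority of 8207500 is 4103751; 4,103,751 required, 4,103,751 in favor — approved.
Class II: 4/5 of 2553931 = 2043144.80, rounded up to 2043145; 2,043,145 required, 2,043,379 in favor — approved.
Class III: 2/3 of 8897559 = 5931706; 5,931,706 required, 5,933,536 in favor — approved.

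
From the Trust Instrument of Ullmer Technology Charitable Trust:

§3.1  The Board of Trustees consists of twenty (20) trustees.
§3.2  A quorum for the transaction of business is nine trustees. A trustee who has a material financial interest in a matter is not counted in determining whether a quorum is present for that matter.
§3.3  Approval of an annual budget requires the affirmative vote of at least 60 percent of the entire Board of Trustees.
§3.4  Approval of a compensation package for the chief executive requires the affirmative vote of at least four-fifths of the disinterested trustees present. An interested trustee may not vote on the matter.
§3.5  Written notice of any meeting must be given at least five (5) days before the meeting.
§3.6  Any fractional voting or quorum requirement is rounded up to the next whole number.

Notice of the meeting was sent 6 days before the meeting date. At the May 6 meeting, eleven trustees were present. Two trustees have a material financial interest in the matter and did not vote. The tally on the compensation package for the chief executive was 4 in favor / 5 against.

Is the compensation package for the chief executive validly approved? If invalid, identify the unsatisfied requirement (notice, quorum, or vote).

Notice: 6 days given; 5 required (6 ≥ 5). Satisfied.
Quorum: 11 present, but the 2 interested trustees do not count, leaving 9. Quorum is 9. Satisfied.
Vote: the compensation package for the chief executive requires four-fifths of the disinterested trustees present (11 − 2 = 9). 4/5 of 9 = 7.20, rounded up to 8, so 8 affirmative votes are needed; 4 voted in favor. Not satisfied.

Invalid — vote requirement not satisfied.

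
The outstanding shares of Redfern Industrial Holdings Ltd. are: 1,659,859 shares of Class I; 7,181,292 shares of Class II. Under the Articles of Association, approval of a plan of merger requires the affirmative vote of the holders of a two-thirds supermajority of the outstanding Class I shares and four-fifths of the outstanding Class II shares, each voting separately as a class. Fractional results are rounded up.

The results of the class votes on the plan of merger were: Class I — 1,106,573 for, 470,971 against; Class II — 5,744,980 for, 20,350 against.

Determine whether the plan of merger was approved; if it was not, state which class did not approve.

Not approved — the Class II shares did not give the required vote.

Class I: 2/3 of 1659859 = 1106572.67, rounded up to 1106573; 1,106,573 required, 1,106,573 in favor — approved.
Class II: 4/5 of 7181292 = 5745033.60, rounded up to 5745034; 5,745,034 required, 5,744,980 in favor — not approved.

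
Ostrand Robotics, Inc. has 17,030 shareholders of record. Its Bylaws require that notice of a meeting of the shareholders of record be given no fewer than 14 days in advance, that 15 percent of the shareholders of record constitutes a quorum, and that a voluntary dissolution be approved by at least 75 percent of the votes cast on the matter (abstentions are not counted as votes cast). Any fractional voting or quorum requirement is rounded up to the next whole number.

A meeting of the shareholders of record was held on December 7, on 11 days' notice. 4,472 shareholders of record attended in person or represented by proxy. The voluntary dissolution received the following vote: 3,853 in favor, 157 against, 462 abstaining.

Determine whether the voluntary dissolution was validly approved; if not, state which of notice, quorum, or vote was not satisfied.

Invalid — notice requirement not satisfied.

Notice: 11 days given; 14 required. Not satisfied.
Quorum: 15% of 17,030 = 2,554.50, rounded up to 2,555; 4,472 present. Satisfied.
Vote: requires three-fourths of the votes cast (4,472 − 462 abstaining = 4,010); 3/4 of 4010 = 3007.50, rounded up to 3008, so 3,008 needed; 3,853 in favor. Satisfied.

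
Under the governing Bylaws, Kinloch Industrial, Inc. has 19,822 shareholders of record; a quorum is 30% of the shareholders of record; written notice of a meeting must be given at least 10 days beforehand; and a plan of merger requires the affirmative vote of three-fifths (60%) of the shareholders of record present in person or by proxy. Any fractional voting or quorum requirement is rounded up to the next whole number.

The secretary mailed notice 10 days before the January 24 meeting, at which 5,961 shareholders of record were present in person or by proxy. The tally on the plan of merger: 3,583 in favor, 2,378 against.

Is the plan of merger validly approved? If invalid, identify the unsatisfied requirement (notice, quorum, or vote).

Valid — all requirements satisfied.

Notice: 10 days given; 10 required. Satisfied.
Quorum: 30% of 19,822 = 5,946.60, rounded up to 5,947; 5,961 present. Satisfied.
Vote: requires three-fifths of those present (5,961); 3/5 of 5961 = 3576.60, rounded up to 3577, so 3,577 needed; 3,583 in favor. Satisfied.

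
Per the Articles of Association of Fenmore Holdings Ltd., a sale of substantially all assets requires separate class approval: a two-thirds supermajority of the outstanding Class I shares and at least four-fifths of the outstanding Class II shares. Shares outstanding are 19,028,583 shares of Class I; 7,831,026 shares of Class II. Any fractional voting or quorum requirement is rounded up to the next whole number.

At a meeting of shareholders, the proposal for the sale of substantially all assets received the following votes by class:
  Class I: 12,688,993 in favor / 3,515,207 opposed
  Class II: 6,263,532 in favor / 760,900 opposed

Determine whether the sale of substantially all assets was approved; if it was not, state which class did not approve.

Not approved — the Class II shares did not give the required vote.

Class I: 2/3 of 19028583 = 12685722; 12,685,722 required, 12,688,993 in favor — approved.
Class II: 4/5 of 7831026 = 6264820.80, rounded up to 6264821; 6,264,821 required, 6,263,532 in favor — not approved.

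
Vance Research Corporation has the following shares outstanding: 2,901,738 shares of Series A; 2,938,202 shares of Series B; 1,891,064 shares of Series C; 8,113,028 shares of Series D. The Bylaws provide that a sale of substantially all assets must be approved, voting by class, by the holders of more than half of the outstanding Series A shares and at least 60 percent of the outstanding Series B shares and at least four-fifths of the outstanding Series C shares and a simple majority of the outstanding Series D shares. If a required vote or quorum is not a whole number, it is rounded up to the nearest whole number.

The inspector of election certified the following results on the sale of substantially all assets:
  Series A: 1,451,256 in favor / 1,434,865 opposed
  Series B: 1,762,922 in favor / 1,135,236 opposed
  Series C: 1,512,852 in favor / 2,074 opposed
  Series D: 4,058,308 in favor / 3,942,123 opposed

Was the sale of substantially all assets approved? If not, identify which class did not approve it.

Series A: a majority of 2901738 is 1450870; 1,450,870 required, 1,451,256 in favor — approved.
Series B: 3/5 of 2938202 = 1762921.20, rounded up to 1762922; 1,762,922 required, 1,762,922 in favor — approved.
Series C: 4/5 of 1891064 = 1512851.20, rounded up to 1512852; 1,512,852 required, 1,512,852 in favor — approved.
Series D: a majority of 8113028 is 4056515; 4,056,515 required, 4,058,308 in favor — approved.

Approved — every class gave the required vote.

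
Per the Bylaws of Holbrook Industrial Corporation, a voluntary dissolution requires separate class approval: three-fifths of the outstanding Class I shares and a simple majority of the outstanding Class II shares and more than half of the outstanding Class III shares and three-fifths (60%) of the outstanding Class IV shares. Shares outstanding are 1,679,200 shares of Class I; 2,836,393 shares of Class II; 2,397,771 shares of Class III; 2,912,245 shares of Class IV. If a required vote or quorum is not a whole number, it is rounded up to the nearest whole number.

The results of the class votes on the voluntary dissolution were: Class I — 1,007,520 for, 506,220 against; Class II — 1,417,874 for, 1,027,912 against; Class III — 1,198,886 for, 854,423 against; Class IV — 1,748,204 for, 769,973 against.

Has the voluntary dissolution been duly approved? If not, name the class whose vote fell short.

Not approved — the Class II shares did not give the required vote.

Class I: 3/5 of 1679200 = 1007520; 1,007,520 required, 1,007,520 in favor — approved.
Class II: a majority of 2836393 is 1418197; 1,418,197 required, 1,417,874 in favor — not approved.
Class III: a majority of 2397771 is 1198886; 1,198,886 required, 1,198,886 in favor — approved.
Class IV: 3/5 of 2912245 = 1747347; 1,747,347 required, 1,748,204 in favor — approved.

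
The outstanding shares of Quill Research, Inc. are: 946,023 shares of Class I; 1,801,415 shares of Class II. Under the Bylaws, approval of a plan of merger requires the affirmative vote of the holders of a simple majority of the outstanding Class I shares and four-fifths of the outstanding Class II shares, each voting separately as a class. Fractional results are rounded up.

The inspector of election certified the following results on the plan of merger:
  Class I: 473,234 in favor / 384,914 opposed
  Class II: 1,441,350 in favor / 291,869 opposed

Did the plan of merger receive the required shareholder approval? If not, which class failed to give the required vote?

Class I: a majority of 946023 is 473012; 473,012 required, 473,234 in favor — approved.
Class II: 4/5 of 1801415 = 1441132; 1,441,132 required, 1,441,350 in favor — approved.

Approved — every class gave the required vote.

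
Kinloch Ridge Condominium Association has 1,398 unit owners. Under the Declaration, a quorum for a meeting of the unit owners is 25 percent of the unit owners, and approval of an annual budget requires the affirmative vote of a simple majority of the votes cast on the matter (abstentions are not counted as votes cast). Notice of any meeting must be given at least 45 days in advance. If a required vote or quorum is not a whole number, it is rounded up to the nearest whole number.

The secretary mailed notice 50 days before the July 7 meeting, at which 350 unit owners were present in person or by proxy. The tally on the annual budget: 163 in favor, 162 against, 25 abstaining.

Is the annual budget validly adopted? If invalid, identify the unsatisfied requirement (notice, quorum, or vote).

Valid — all requirements satisfied.

Notice: 50 days given; 45 required. Satisfied.
Quorum: 25% of 1,398 = 349.50, rounded up to 350; 350 present. Satisfied.
Vote: requires a majority of the votes cast (350 − 25 abstaining = 325); a majority of 325 is 163, so 163 needed; 163 in favor. Satisfied.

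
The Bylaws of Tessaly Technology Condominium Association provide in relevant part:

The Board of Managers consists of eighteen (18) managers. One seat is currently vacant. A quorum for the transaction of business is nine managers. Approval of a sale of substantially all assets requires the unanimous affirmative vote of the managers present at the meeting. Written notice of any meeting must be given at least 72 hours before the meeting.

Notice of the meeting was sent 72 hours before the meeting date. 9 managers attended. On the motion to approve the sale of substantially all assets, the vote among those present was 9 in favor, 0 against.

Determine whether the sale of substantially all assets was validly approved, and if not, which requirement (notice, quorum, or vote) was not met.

Valid — all requirements satisfied.

Notice: 72 hours given; 72 required (72 ≥ 72). Satisfied.
Quorum: 9 present; quorum is 9. Satisfied.
Vote: the sale of substantially all assets requires the unanimous vote of the managers present (9). Unanimous means all 9, so 9 affirmative votes are needed; 9 voted in favor. Satisfied.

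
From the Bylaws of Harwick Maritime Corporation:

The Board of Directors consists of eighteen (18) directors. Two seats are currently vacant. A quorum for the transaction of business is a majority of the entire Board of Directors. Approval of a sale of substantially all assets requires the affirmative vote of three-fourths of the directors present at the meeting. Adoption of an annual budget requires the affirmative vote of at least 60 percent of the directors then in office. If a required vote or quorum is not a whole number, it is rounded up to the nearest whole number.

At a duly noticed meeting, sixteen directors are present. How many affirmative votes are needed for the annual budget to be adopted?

10

The annual budget requires three-fifths of the directors then in office (16).
3/5 of 16 = 9.60, rounded up to 10.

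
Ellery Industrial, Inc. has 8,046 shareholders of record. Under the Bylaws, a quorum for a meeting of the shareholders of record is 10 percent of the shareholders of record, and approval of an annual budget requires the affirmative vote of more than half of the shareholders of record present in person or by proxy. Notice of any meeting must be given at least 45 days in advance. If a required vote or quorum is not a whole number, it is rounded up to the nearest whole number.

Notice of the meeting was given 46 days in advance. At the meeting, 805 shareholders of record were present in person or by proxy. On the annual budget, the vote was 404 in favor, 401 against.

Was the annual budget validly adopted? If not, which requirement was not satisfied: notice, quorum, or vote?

Valid — all requirements satisfied.

Notice: 46 days given; 45 required. Satisfied.
Quorum: 10% of 8,046 = 804.60, rounded up to 805; 805 present. Satisfied.
Vote: requires a majority of those present (805); a majority of 805 is 403, so 403 needed; 404 in favor. Satisfied.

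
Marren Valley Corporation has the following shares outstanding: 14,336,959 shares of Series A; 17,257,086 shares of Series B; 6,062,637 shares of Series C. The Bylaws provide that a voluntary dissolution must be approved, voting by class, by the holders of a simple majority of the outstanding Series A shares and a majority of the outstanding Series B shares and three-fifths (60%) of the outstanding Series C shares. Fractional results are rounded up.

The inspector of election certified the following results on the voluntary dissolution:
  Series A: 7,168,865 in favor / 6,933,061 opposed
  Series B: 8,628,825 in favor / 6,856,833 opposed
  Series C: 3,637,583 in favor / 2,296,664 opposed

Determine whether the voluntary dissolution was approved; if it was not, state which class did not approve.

Series A: a majority of 14336959 is 7168480; 7,168,480 required, 7,168,865 in favor — approved.
Series B: a majority of 17257086 is 8628544; 8,628,544 required, 8,628,825 in favor — approved.
Series C: 3/5 of 6062637 = 3637582.20, rounded up to 3637583; 3,637,583 required, 3,637,583 in favor — approved.

Approved — every class gave the required vote.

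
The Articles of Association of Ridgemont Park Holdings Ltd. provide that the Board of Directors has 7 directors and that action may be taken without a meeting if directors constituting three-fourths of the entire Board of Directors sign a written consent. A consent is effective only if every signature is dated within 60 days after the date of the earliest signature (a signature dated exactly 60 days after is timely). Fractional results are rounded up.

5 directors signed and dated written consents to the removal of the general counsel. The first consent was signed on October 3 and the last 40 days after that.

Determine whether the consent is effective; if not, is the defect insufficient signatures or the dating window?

Signatures required: three-fourths of 7 — 3/4 of 7 = 5.25, rounded up to 6, so 6 needed; 5 signed. Insufficient.
Dating window: the latest signature is 40 days after the earliest; the limit is 60 days. Within the window.

Not effective — insufficient signatures.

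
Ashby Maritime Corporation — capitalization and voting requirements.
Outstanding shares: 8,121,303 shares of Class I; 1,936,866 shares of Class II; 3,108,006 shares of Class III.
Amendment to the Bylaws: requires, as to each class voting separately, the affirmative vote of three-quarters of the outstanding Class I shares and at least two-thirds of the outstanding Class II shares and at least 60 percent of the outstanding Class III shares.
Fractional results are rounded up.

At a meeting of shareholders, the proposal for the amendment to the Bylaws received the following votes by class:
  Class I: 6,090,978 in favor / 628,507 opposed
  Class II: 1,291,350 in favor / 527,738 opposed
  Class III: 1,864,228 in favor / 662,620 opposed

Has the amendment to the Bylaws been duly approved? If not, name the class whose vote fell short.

Class I: 3/4 of 8121303 = 6090977.25, rounded up to 6090978; 6,090,978 required, 6,090,978 in favor — approved.
Class II: 2/3 of 1936866 = 1291244; 1,291,244 required, 1,291,350 in favor — approved.
Class III: 3/5 of 3108006 = 1864803.60, rounded up to 1864804; 1,864,804 required, 1,864,228 in favor — not approved.

Not approved — the Class III shares did not give the required vote.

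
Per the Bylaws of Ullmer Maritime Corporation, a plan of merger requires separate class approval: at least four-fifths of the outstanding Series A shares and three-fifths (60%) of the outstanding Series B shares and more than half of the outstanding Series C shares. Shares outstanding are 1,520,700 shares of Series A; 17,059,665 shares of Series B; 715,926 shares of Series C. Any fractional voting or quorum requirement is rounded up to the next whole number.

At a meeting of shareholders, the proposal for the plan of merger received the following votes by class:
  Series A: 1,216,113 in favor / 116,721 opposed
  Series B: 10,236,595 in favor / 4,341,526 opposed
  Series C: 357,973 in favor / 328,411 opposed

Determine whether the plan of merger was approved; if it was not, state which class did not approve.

Not approved — the Series A shares did not give the required vote.

Series A: 4/5 of 1520700 = 1216560; 1,216,560 required, 1,216,113 in favor — not approved.
Series B: 3/5 of 17059665 = 10235799; 10,235,799 required, 10,236,595 in favor — approved.
Series C: a majority of 715926 is 357964; 357,964 required, 357,973 in favor — approved.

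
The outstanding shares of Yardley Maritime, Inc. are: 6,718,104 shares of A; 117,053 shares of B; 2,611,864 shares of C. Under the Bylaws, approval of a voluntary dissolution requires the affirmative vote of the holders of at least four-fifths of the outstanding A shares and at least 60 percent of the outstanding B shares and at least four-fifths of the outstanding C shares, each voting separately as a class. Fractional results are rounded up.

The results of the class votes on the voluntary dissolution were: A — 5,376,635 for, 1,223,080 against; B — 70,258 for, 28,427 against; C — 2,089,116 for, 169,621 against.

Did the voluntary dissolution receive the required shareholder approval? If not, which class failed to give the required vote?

A: 4/5 of 6718104 = 5374483.20, rounded up to 5374484; 5,374,484 required, 5,376,635 in favor — approved.
B: 3/5 of 117053 = 70231.80, rounded up to 70232; 70,232 required, 70,258 in favor — approved.
C: 4/5 of 2611864 = 2089491.20, rounded up to 2089492; 2,089,492 required, 2,089,116 in favor — not approved.

Not approved — the C shares did not give the required vote.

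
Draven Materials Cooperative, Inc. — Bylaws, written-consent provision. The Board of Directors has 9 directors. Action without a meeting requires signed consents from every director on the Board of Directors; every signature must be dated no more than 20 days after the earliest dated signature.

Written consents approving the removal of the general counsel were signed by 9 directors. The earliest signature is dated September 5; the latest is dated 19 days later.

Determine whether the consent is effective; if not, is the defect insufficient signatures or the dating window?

Effective — both the signature and dating-window requirements are satisfied.

Signatures required: the unanimous vote of 9 — unanimous means all 9, so 9 needed; 9 signed. Sufficient.
Dating window: the latest signature is 19 days after the earliest; the limit is 20 days. Within the window.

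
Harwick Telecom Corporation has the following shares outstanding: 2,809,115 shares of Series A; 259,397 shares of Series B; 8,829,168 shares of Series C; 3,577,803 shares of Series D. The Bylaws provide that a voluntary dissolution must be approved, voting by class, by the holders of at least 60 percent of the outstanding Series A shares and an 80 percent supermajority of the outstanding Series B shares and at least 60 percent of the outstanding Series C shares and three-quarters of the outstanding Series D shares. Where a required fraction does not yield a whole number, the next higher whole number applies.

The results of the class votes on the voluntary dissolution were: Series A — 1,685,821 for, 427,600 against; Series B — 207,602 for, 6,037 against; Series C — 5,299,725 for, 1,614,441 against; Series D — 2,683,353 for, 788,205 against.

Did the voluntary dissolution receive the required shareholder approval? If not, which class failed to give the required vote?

Approved — every class gave the required vote.

Series A: 3/5 of 2809115 = 1685469; 1,685,469 required, 1,685,821 in favor — approved.
Series B: 4/5 of 259397 = 207517.60, rounded up to 207518; 207,518 required, 207,602 in favor — approved.
Series C: 3/5 of 8829168 = 5297500.80, rounded up to 5297501; 5,297,501 required, 5,299,725 in favor — approved.
Series D: 3/4 of 3577803 = 2683352.25, rounded up to 2683353; 2,683,353 required, 2,683,353 in favor — approved.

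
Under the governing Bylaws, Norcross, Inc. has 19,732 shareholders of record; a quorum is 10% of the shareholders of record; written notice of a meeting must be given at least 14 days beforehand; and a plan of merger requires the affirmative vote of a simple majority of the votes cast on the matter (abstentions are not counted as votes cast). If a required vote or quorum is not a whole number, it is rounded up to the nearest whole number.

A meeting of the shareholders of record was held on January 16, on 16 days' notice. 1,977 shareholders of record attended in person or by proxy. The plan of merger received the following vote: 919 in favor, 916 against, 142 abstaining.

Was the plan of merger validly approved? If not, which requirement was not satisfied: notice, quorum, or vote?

Valid — all requirements satisfied.

Notice: 16 days given; 14 required. Satisfied.
Quorum: 10% of 19,732 = 1,973.20, rounded up to 1,974; 1,977 present. Satisfied.
Vote: requires a majority of the votes cast (1,977 − 142 abstaining = 1,835); a majority of 1835 is 918, so 918 needed; 919 in favor. Satisfied.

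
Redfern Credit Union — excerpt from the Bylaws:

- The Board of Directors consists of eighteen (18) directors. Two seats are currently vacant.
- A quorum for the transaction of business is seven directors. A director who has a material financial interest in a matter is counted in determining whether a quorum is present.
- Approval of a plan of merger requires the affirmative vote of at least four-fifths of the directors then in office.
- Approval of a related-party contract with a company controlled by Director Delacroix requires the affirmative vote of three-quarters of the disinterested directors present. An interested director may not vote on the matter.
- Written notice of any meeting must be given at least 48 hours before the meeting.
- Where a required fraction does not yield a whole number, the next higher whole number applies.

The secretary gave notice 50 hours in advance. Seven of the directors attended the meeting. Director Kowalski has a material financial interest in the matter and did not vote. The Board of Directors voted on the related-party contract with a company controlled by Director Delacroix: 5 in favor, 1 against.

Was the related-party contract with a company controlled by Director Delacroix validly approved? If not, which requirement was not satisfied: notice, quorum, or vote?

Notice: 50 hours given; 48 required (50 ≥ 48). Satisfied.
Quorum: 7 present (interested directors count toward quorum); quorum is 7. Satisfied.
Vote: the related-party contract with a company controlled by Director Delacroix requires three-fourths of the disinterested directors present (7 − 1 = 6). 3/4 of 6 = 4.50, rounded up to 5, so 5 affirmative votes are needed; 5 voted in favor. Satisfied.

Valid — all requirements satisfied.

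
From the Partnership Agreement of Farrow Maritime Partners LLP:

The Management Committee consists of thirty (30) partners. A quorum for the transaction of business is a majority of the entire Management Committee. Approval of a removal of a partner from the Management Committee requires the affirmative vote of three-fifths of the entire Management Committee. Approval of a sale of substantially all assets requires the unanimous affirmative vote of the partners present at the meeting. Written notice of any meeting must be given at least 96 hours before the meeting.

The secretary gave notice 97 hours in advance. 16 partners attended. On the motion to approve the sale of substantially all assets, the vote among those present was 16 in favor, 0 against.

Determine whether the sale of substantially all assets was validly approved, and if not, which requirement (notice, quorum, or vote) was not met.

Notice: 97 hours given; 96 required (97 ≥ 96). Satisfied.
Quorum: 16 present; quorum is 16. Satisfied.
Vote: the sale of substantially all assets requires the unanimous vote of the partners present (16). Unanimous means all 16, so 16 affirmative votes are needed; 16 voted in favor. Satisfied.

Valid — all requirements satisfied.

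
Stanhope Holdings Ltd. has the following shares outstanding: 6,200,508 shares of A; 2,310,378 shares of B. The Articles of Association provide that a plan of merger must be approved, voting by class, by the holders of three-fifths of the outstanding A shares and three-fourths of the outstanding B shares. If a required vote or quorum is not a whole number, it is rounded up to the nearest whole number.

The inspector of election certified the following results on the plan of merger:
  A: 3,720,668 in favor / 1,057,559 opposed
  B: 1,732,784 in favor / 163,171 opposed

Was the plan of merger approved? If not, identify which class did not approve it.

Approved — every class gave the required vote.

A: 3/5 of 6200508 = 3720304.80, rounded up to 3720305; 3,720,305 required, 3,720,668 in favor — approved.
B: 3/4 of 2310378 = 1732783.50, rounded up to 1732784; 1,732,784 required, 1,732,784 in favor — approved.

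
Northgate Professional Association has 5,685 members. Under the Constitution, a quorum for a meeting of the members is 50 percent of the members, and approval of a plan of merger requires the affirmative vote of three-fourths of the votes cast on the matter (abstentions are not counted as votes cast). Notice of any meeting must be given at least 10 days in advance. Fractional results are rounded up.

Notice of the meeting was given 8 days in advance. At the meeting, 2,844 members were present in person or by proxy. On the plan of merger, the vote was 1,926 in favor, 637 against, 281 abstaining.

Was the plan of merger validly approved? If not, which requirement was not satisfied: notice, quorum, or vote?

Notice: 8 days given; 10 required. Not satisfied.
Quorum: 50% of 5,685 = 2,842.50, rounded up to 2,843; 2,844 present. Satisfied.
Vote: requires three-fourths of the votes cast (2,844 − 281 abstaining = 2,563); 3/4 of 2563 = 1922.25, rounded up to 1923, so 1,923 needed; 1,926 in favor. Satisfied.

Invalid — notice requirement not satisfied.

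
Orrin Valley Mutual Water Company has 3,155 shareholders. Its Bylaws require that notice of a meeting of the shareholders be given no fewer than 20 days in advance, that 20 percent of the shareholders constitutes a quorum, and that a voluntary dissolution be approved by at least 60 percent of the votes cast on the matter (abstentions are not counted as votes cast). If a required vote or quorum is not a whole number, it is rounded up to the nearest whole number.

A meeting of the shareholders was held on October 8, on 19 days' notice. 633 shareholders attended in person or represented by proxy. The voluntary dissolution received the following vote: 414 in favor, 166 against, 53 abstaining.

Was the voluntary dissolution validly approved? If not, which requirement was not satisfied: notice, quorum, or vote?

Notice: 19 days given; 20 required. Not satisfied.
Quorum: 20% of 3,155 = 631; 633 present. Satisfied.
Vote: requires three-fifths of the votes cast (633 − 53 abstaining = 580); 3/5 of 580 = 348, so 348 needed; 414 in favor. Satisfied.

Invalid — notice requirement not satisfied.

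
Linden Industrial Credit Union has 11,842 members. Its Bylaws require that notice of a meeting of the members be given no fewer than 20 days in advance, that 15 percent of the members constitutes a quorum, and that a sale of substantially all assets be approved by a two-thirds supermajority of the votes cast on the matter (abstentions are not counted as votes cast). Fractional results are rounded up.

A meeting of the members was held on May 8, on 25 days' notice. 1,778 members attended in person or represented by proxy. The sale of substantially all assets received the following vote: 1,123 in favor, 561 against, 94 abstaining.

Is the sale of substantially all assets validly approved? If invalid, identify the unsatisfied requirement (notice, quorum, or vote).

Valid — all requirements satisfied.

Notice: 25 days given; 20 required. Satisfied.
Quorum: 15% of 11,842 = 1,776.30, rounded up to 1,777; 1,778 present. Satisfied.
Vote: requires two-thirds of the votes cast (1,778 − 94 abstaining = 1,684); 2/3 of 1684 = 1122.67, rounded up to 1123, so 1,123 needed; 1,123 in favor. Satisfied.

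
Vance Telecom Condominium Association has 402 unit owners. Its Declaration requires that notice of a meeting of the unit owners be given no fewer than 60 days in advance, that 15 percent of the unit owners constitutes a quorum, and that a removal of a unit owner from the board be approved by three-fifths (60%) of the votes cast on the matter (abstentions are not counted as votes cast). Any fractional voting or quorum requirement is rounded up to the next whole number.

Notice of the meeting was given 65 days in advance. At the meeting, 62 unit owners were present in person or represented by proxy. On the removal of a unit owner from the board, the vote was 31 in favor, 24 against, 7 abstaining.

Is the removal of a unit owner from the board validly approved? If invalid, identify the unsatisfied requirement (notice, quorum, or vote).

Invalid — vote requirement not satisfied.

Notice: 65 days given; 60 required. Satisfied.
Quorum: 15% of 402 = 60.30, rounded up to 61; 62 present. Satisfied.
Vote: requires three-fifths of the votes cast (62 − 7 abstaining = 55); 3/5 of 55 = 33, so 33 needed; 31 in favor. Not satisfied.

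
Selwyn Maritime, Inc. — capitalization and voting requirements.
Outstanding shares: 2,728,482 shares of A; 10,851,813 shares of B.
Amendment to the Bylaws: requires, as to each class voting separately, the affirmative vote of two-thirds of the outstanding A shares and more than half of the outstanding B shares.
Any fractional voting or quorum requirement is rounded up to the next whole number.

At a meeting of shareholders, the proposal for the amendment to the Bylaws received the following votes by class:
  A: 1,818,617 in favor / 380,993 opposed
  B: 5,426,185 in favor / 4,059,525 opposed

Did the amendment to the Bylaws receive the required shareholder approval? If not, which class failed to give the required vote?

Not approved — the A shares did not give the required vote.

A: 2/3 of 2728482 = 1818988; 1,818,988 required, 1,818,617 in favor — not approved.
B: a majority of 10851813 is 5425907; 5,425,907 required, 5,426,185 in favor — approved.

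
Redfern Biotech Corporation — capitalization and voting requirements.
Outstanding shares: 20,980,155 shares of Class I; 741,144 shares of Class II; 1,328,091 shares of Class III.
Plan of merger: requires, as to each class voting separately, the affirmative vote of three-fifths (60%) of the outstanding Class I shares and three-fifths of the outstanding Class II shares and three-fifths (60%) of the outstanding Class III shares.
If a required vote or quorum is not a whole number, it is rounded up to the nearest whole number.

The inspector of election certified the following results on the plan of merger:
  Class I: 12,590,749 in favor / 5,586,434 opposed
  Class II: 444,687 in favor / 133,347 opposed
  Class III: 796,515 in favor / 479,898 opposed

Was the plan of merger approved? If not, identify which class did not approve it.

Class I: 3/5 of 20980155 = 12588093; 12,588,093 required, 12,590,749 in favor — approved.
Class II: 3/5 of 741144 = 444686.40, rounded up to 444687; 444,687 required, 444,687 in favor — approved.
Class III: 3/5 of 1328091 = 796854.60, rounded up to 796855; 796,855 required, 796,515 in favor — not approved.

Not approved — the Class III shares did not give the required vote.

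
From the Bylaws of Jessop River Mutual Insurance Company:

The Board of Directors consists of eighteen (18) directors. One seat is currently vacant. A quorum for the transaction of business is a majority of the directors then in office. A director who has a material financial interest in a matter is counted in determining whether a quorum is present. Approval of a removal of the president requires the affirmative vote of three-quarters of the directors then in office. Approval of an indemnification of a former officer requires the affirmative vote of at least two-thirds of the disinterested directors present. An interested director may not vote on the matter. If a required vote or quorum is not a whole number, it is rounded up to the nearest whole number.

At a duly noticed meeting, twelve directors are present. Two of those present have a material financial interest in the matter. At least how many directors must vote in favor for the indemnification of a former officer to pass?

The indemnification of a former officer requires two-thirds of the disinterested directors present (12 − 2 = 10).
2/3 of 10 = 6.67, rounded up to 7.

7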